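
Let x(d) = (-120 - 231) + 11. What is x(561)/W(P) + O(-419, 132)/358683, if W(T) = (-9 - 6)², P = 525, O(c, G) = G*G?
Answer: -7868788/5380245 ≈ -1.4625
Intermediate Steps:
x(d) = -340 (x(d) = -351 + 11 = -340)
O(c, G) = G²
W(T) = 225 (W(T) = (-15)² = 225)
x(561)/W(P) + O(-419, 132)/358683 = -340/225 + 132²/358683 = -340*1/225 + 17424*(1/358683) = -68/45 + 5808/119561 = -7868788/5380245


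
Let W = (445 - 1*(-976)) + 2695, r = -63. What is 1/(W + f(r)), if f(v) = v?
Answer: 1/4053 ≈ 0.00024673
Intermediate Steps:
W = 4116 (W = (445 + 976) + 2695 = 1421 + 2695 = 4116)
1/(W + f(r)) = 1/(4116 - 63) = 1/4053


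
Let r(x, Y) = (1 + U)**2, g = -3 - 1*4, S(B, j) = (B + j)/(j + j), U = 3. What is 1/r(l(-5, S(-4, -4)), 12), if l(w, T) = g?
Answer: 1/16 ≈ 0.062500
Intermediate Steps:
S(B, j) = (B + j)/(2*j) (S(B, j) = (B + j)/((2*j)) = (B + j)*(1/(2*j)) = (B + j)/(2*j))
g = -7 (g = -3 - 4 = -7)
l(w, T) = -7
r(x, Y) = 16 (r(x, Y) = (1 + 3)**2 = 4**2 = 16)
1/r(l(-5, S(-4, -4)), 12) = 1/16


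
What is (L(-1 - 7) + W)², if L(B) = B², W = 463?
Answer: 277729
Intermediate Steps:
(L(-1 - 7) + W)² = ((-1 - 7)² + 463)² = ((-8)² + 463)² = (64 + 463)² = 527² = 277729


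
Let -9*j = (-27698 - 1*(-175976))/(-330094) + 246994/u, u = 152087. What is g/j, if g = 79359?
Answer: -17928271652759559/29490040625 ≈ -6.0794e+5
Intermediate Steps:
j = -29490040625/225913527801 (j = -((-27698 - 1*(-175976))/(-330094) + 246994/152087)/9 = -((-27698 + 175976)*(-1/330094) + 246994*(1/152087))/9 = -(148278*(-1/330094) + 246994/152087)/9 = -(-74139/165047 + 246994/152087)/9 = -⅑*29490040625/25101503089 = -29490040625/225913527801 ≈ -0.13054)
g/j = 79359/(-29490040625/225913527801) = 79359*(-225913527801/29490040625) = -17928271652759559/29490040625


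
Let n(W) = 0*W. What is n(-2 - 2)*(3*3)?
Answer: 0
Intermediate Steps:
n(W) = 0
n(-2 - 2)*(3*3) = 0*(3*3) = 0*9 = 0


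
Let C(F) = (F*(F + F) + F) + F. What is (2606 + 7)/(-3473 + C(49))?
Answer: 2613/1427 ≈ 1.8311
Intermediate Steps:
C(F) = 2*F + 2*F² (C(F) = (F*(2*F) + F) + F = (2*F² + F) + F = (F + 2*F²) + F = 2*F + 2*F²)
(2606 + 7)/(-3473 + C(49)) = (2606 + 7)/(-3473 + 2*49*(1 + 49)) = 2613/(-3473 + 2*49*50) = 2613/(-3473 + 4900) = 2613/1427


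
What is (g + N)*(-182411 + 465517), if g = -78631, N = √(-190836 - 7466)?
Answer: -22260907886 + 283106*I*√198302 ≈ -2.2261e+10 + 1.2607e+8*I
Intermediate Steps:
N = I*√198302 (N = √(-198302) = I*√198302 ≈ 445.31*I)
(g + N)*(-182411 + 465517) = (-78631 + I*√198302)*(-182411 + 465517) = (-78631 + I*√198302)*283106 = -22260907886 + 283106*I*√198302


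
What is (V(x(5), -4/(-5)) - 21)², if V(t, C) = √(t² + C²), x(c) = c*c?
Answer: (105 - √15641)²/25 ≈ 16.103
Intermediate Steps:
x(c) = c²
V(t, C) = √(C² + t²)
(V(x(5), -4/(-5)) - 21)² = (√((-4/(-5))² + (5²)²) - 21)² = (√((-4*(-⅕))² + 25²) - 21)² = (√((⅘)² + 625) - 21)² = (√(16/25 + 625) - 21)² = (√(15641/25) - 21)² = (√15641/5 - 21)² = (-21 + √15641/5)²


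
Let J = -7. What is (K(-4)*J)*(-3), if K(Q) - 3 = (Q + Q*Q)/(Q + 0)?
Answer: 0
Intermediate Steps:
K(Q) = 3 + (Q + Q**2)/Q (K(Q) = 3 + (Q + Q*Q)/(Q + 0) = 3 + (Q + Q**2)/Q)
(K(-4)*J)*(-3) = ((4 - 4)*(-7))*(-3) = (0*(-7))*(-3) = 0*(-3) = 0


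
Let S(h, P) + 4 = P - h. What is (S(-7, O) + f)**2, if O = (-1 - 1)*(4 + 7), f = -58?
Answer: 5929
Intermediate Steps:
O = -22 (O = -2*11 = -22)
S(h, P) = -4 + P - h (S(h, P) = -4 + (P - h) = -4 + P - h)
(S(-7, O) + f)**2 = ((-4 - 22 - 1*(-7)) - 58)**2 = ((-4 - 22 + 7) - 58)**2 = (-19 - 58)**2 = (-77)**2 = 5929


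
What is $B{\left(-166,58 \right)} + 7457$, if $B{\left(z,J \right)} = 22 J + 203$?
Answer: $8936$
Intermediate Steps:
$B{\left(z,J \right)} = 203 + 22 J$
$B{\left(-166,58 \right)} + 7457 = \left(203 + 22 \cdot 58\right) + 7457 = \left(203 + 1276\right) + 7457 = 1479 + 7457 = 8936$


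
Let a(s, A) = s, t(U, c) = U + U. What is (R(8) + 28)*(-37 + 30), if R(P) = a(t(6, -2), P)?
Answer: -280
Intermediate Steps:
t(U, c) = 2*U
R(P) = 12 (R(P) = 2*6 = 12)
(R(8) + 28)*(-37 + 30) = (12 + 28)*(-37 + 30) = 40*(-7) = -280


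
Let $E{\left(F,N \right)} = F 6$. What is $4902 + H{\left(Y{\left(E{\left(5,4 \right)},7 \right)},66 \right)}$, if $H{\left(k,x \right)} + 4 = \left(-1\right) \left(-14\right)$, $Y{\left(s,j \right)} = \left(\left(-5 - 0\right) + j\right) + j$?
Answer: $4912$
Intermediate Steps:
$E{\left(F,N \right)} = 6 F$
$Y{\left(s,j \right)} = -5 + 2 j$ ($Y{\left(s,j \right)} = \left(\left(-5 + 0\right) + j\right) + j = \left(-5 + j\right) + j = -5 + 2 j$)
$H{\left(k,x \right)} = 10$ ($H{\left(k,x \right)} = -4 - -14 = -4 + 14 = 10$)
$4902 + H{\left(Y{\left(E{\left(5,4 \right)},7 \right)},66 \right)} = 4902 + 10 = 4912$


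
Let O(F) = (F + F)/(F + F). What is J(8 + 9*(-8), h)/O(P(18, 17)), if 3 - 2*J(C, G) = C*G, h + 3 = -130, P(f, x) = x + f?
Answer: -8509/2 ≈ -4254.5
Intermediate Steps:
P(f, x) = f + x
h = -133 (h = -3 - 130 = -133)
O(F) = 1 (O(F) = (2*F)/((2*F)) = (2*F)*(1/(2*F)) = 1)
J(C, G) = 3/2 - C*G/2
J(8 + 9*(-8), h)/O(P(18, 17)) = (3/2 - ½*(8 + 9*(-8))*(-133))/1 = (3/2 - ½*(8 - 72)*(-133))*1 = (3/2 - ½*(-64)*(-133))*1 = (3/2 - 4256)*1 = -8509/2*1 = -8509/2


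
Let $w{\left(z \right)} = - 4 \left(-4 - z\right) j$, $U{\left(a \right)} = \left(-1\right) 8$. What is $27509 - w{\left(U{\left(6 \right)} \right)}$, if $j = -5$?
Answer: $27429$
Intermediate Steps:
$U{\left(a \right)} = -8$
$w{\left(z \right)} = -80 - 20 z$ ($w{\left(z \right)} = - 4 \left(-4 - z\right) \left(-5\right) = \left(16 + 4 z\right) \left(-5\right) = -80 - 20 z$)
$27509 - w{\left(U{\left(6 \right)} \right)} = 27509 - \left(-80 - -160\right) = 27509 - \left(-80 + 160\right) = 27509 - 80 = 27429$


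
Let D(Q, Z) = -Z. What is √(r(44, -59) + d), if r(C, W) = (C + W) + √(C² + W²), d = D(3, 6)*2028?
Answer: √(-12183 + √5417) ≈ 110.04*I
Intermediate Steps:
d = -12168 (d = -1*6*2028 = -6*2028 = -12168)
r(C, W) = C + W + √(C² + W²)
√(r(44, -59) + d) = √((44 - 59 + √(44² + (-59)²)) - 12168) = √((44 - 59 + √(1936 + 3481)) - 12168) = √((44 - 59 + √5417) - 12168) = √((-15 + √5417) - 12168) = √(-12183 + √5417)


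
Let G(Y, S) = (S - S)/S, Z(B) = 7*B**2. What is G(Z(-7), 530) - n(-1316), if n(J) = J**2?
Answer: -1731856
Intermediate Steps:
G(Y, S) = 0 (G(Y, S) = 0/S = 0)
G(Z(-7), 530) - n(-1316) = 0 - 1*(-1316)**2 = 0 - 1*1731856 = 0 - 1731856 = -1731856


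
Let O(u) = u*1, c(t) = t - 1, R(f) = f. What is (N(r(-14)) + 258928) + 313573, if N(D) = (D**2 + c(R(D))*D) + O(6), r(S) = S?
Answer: 572913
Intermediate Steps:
c(t) = -1 + t
O(u) = u
N(D) = 6 + D**2 + D*(-1 + D) (N(D) = (D**2 + (-1 + D)*D) + 6 = (D**2 + D*(-1 + D)) + 6 = 6 + D**2 + D*(-1 + D))
(N(r(-14)) + 258928) + 313573 = ((6 - 1*(-14) + 2*(-14)**2) + 258928) + 313573 = ((6 + 14 + 2*196) + 258928) + 313573 = ((6 + 14 + 392) + 258928) + 313573 = (412 + 258928) + 313573 = 259340 + 313573 = 572913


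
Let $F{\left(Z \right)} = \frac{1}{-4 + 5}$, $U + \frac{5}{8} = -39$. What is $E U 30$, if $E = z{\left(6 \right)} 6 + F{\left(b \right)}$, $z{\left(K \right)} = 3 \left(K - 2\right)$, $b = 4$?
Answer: $- \frac{347115}{4} \approx -86779.0$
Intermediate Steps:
$U = - \frac{317}{8}$ ($U = - \frac{5}{8} - 39 = - \frac{317}{8} \approx -39.625$)
$F{\left(Z \right)} = 1$ ($F{\left(Z \right)} = 1^{-1} = 1$)
$z{\left(K \right)} = -6 + 3 K$ ($z{\left(K \right)} = 3 \left(-2 + K\right) = -6 + 3 K$)
$E = 73$ ($E = \left(-6 + 3 \cdot 6\right) 6 + 1 = \left(-6 + 18\right) 6 + 1 = 12 \cdot 6 + 1 = 72 + 1 = 73$)
$E U 30 = 73 \left(- \frac{317}{8}\right) 30 = \left(- \frac{23141}{8}\right) 30 = - \frac{347115}{4}$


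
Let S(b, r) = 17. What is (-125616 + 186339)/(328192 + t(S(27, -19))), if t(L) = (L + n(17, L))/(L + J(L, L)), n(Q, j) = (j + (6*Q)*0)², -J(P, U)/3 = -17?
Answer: 121446/656393 ≈ 0.18502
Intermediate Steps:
J(P, U) = 51 (J(P, U) = -3*(-17) = 51)
n(Q, j) = j² (n(Q, j) = (j + 0)² = j²)
t(L) = (L + L²)/(51 + L) (t(L) = (L + L²)/(L + 51) = (L + L²)/(51 + L))
(-125616 + 186339)/(328192 + t(S(27, -19))) = (-125616 + 186339)/(328192 + 17*(1 + 17)/(51 + 17)) = 60723/(328192 + 17*18/68) = 60723/(328192 + 17*(1/68)*18) = 60723/(328192 + 9/2) = 60723/(656393/2) = 60723*(2/656393) = 121446/656393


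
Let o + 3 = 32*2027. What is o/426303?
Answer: 64861/426303 ≈ 0.15215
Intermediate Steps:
o = 64861 (o = -3 + 32*2027 = -3 + 64864 = 64861)
o/426303 = 64861/426303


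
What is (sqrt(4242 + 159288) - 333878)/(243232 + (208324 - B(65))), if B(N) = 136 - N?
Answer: -333878/451485 + sqrt(18170)/150495 ≈ -0.73862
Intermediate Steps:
(sqrt(4242 + 159288) - 333878)/(243232 + (208324 - B(65))) = (sqrt(4242 + 159288) - 333878)/(243232 + (208324 - (136 - 1*65))) = (sqrt(163530) - 333878)/(243232 + (208324 - (136 - 65))) = (3*sqrt(18170) - 333878)/(243232 + (208324 - 1*71)) = (-333878 + 3*sqrt(18170))/(243232 + (208324 - 71)) = (-333878 + 3*sqrt(18170))/(243232 + 208253) = (-333878 + 3*sqrt(18170))/451485 = (-333878 + 3*sqrt(18170))*(1/451485) = -333878/451485 + sqrt(18170)/150495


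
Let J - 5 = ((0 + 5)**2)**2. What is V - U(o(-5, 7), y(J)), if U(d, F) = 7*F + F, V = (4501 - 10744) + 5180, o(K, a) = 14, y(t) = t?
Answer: -6103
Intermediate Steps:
J = 630 (J = 5 + ((0 + 5)**2)**2 = 5 + (5**2)**2 = 5 + 25**2 = 5 + 625 = 630)
V = -1063 (V = -6243 + 5180 = -1063)
U(d, F) = 8*F
V - U(o(-5, 7), y(J)) = -1063 - 8*630 = -1063 - 1*5040 = -1063 - 5040 = -6103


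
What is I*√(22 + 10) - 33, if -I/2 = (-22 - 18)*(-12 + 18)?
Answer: -33 + 1920*√2 ≈ 2682.3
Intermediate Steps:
I = 480 (I = -2*(-22 - 18)*(-12 + 18) = -(-80)*6 = -2*(-240) = 480)
I*√(22 + 10) - 33 = 480*√(22 + 10) - 33 = 480*√32 - 33 = 480*(4*√2) - 33 = 1920*√2 - 33 = -33 + 1920*√2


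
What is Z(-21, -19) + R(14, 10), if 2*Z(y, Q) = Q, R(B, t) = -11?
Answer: -41/2 ≈ -20.500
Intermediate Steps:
Z(y, Q) = Q/2
Z(-21, -19) + R(14, 10) = (1/2)*(-19) - 11 = -19/2 - 11 = -41/2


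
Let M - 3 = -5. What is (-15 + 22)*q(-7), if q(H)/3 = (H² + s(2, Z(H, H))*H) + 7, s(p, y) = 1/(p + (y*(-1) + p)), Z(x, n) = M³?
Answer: 4655/4 ≈ 1163.8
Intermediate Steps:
M = -2 (M = 3 - 5 = -2)
Z(x, n) = -8 (Z(x, n) = (-2)³ = -8)
s(p, y) = 1/(-y + 2*p) (s(p, y) = 1/(p + (-y + p)) = 1/(p + (p - y)) = 1/(-y + 2*p))
q(H) = 21 + 3*H² + H/4 (q(H) = 3*((H² + H/(-1*(-8) + 2*2)) + 7) = 3*((H² + H/(8 + 4)) + 7) = 3*((H² + H/12) + 7) = 3*(7 + H² + H/12) = 21 + 3*H² + H/4)
(-15 + 22)*q(-7) = (-15 + 22)*(21 + 3*(-7)² + (¼)*(-7)) = 7*(21 + 3*49 - 7/4) = 7*(21 + 147 - 7/4) = 7*(665/4) = 4655/4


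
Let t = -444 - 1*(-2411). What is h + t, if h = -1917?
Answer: 50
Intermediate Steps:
t = 1967 (t = -444 + 2411 = 1967)
h + t = -1917 + 1967 = 50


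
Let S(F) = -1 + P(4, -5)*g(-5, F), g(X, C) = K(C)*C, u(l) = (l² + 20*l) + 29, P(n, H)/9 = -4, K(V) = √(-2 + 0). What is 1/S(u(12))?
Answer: I/(-I + 14868*√2) ≈ -2.2619e-9 + 4.7559e-5*I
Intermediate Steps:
K(V) = I*√2 (K(V) = √(-2) = I*√2)
P(n, H) = -36 (P(n, H) = 9*(-4) = -36)
u(l) = 29 + l² + 20*l
g(X, C) = I*C*√2 (g(X, C) = (I*√2)*C = I*C*√2)
S(F) = -1 - 36*I*F*√2
1/S(u(12)) = 1/(-1 - 36*I*(29 + 12² + 20*12)*√2) = 1/(-1 - 36*I*(29 + 144 + 240)*√2) = 1/(-1 - 36*I*413*√2) = 1/(-1 - 14868*I*√2)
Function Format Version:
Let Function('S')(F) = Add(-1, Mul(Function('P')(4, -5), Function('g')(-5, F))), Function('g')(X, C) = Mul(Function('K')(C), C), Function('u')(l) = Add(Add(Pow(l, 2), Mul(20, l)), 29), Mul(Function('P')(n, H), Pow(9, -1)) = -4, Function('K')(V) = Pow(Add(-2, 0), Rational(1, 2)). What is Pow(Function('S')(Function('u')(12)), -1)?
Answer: Mul(I, Pow(Add(Mul(-1, I), Mul(14868, Pow(2, Rational(1, 2)))), -1)) ≈ Add(-2.2619e-9, Mul(4.7559e-5, I))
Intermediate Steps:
Function('K')(V) = Mul(I, Pow(2, Rational(1, 2))) (Function('K')(V) = Pow(-2, Rational(1, 2)) = Mul(I, Pow(2, Rational(1, 2))))
Function('P')(n, H) = -36 (Function('P')(n, H) = Mul(9, -4) = -36)
Function('u')(l) = Add(29, Pow(l, 2), Mul(20, l))
Function('g')(X, C) = Mul(I, C, Pow(2, Rational(1, 2))) (Function('g')(X, C) = Mul(Mul(I, Pow(2, Rational(1, 2))), C) = Mul(I, C, Pow(2, Rational(1, 2))))
Function('S')(F) = Add(-1, Mul(-36, I, F, Pow(2, Rational(1, 2)))) (Function('S')(F) = Add(-1, Mul(-36, Mul(I, F, Pow(2, Rational(1, 2))))) = Add(-1, Mul(-36, I, F, Pow(2, Rational(1, 2)))))
Pow(Function('S')(Function('u')(12)), -1) = Pow(Add(-1, Mul(-36, I, Add(29, Pow(12, 2), Mul(20, 12)), Pow(2, Rational(1, 2)))), -1) = Pow(Add(-1, Mul(-36, I, Add(29, 144, 240), Pow(2, Rational(1, 2)))), -1) = Pow(Add(-1, Mul(-36, I, 413, Pow(2, Rational(1, 2)))), -1) = Pow(Add(-1, Mul(-14868, I, Pow(2, Rational(1, 2)))), -1)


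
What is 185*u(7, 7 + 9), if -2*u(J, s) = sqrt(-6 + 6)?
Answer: 0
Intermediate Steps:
u(J, s) = 0 (u(J, s) = -sqrt(-6 + 6)/2 = -sqrt(0)/2 = -1/2*0 = 0)
185*u(7, 7 + 9) = 185*0 = 0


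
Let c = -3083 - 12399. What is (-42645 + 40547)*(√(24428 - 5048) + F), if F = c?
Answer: 32481236 - 4196*√4845 ≈ 3.2189e+7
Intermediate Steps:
c = -15482
F = -15482
(-42645 + 40547)*(√(24428 - 5048) + F) = (-42645 + 40547)*(√(24428 - 5048) - 15482) = -2098*(√19380 - 15482) = -2098*(2*√4845 - 15482) = -2098*(-15482 + 2*√4845) = 32481236 - 4196*√4845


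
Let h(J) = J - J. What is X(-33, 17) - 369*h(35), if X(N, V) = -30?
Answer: -30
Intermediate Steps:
h(J) = 0
X(-33, 17) - 369*h(35) = -30 - 369*0 = -30 + 0 = -30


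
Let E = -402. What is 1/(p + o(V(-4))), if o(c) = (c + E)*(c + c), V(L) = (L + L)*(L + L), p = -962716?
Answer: -1/1005980 ≈ -9.9406e-7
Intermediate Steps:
V(L) = 4*L² (V(L) = (2*L)*(2*L) = 4*L²)
o(c) = 2*c*(-402 + c) (o(c) = (c - 402)*(c + c) = (-402 + c)*(2*c) = 2*c*(-402 + c))
1/(p + o(V(-4))) = 1/(-962716 + 2*(4*(-4)²)*(-402 + 4*(-4)²)) = 1/(-962716 + 2*(4*16)*(-402 + 4*16)) = 1/(-962716 + 2*64*(-402 + 64)) = 1/(-962716 + 2*64*(-338)) = 1/(-962716 - 43264) = 1/(-1005980) = -1/1005980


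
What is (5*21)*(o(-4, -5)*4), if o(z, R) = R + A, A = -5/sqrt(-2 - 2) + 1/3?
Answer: -1960 + 1050*I ≈ -1960.0 + 1050.0*I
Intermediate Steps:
A = 1/3 + 5*I/2 (A = -5*(-I/2) + 1*(1/3) = -5*(-I/2) + 1/3 = -(-5)*I/2 + 1/3 = 5*I/2 + 1/3 = 1/3 + 5*I/2 ≈ 0.33333 + 2.5*I)
o(z, R) = 1/3 + R + 5*I/2 (o(z, R) = R + (1/3 + 5*I/2) = 1/3 + R + 5*I/2)
(5*21)*(o(-4, -5)*4) = (5*21)*((1/3 - 5 + 5*I/2)*4) = 105*((-14/3 + 5*I/2)*4) = 105*(-56/3 + 10*I) = -1960 + 1050*I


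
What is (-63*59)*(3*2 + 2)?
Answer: -29736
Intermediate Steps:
(-63*59)*(3*2 + 2) = -3717*(6 + 2) = -3717*8 = -29736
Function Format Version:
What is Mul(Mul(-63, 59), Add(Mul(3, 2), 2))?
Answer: -29736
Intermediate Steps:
Mul(Mul(-63, 59), Add(Mul(3, 2), 2)) = Mul(-3717, Add(6, 2)) = Mul(-3717, 8) = -29736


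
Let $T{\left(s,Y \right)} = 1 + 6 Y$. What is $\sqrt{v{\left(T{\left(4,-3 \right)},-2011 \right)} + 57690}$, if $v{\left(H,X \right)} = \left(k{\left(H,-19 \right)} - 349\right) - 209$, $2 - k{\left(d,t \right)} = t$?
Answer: $\sqrt{57153} \approx 239.07$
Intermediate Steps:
$k{\left(d,t \right)} = 2 - t$
$v{\left(H,X \right)} = -537$ ($v{\left(H,X \right)} = \left(\left(2 - -19\right) - 349\right) - 209 = \left(\left(2 + 19\right) - 349\right) - 209 = \left(21 - 349\right) - 209 = -328 - 209 = -537$)
$\sqrt{v{\left(T{\left(4,-3 \right)},-2011 \right)} + 57690} = \sqrt{-537 + 57690} = \sqrt{57153}$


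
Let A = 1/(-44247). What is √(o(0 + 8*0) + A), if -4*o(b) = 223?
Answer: I*√8909977755/12642 ≈ 7.4666*I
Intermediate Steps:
o(b) = -223/4 (o(b) = -¼*223 = -223/4)
A = -1/44247 ≈ -2.2600e-5
√(o(0 + 8*0) + A) = √(-223/4 - 1/44247) = √(-9867085/176988) = I*√8909977755/12642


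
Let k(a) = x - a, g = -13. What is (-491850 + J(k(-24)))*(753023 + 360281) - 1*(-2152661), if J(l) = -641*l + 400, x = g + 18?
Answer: -567826306195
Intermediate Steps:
x = 5 (x = -13 + 18 = 5)
k(a) = 5 - a
J(l) = 400 - 641*l
(-491850 + J(k(-24)))*(753023 + 360281) - 1*(-2152661) = (-491850 + (400 - 641*(5 - 1*(-24))))*(753023 + 360281) - 1*(-2152661) = (-491850 + (400 - 641*(5 + 24)))*1113304 + 2152661 = (-491850 + (400 - 641*29))*1113304 + 2152661 = (-491850 + (400 - 18589))*1113304 + 2152661 = (-491850 - 18189)*1113304 + 2152661 = -510039*1113304 + 2152661 = -567828458856 + 2152661 = -567826306195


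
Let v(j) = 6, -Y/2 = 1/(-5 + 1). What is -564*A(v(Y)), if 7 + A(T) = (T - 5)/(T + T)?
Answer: 3901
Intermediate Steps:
Y = ½ (Y = -2/(-5 + 1) = -2/(-4) = -2*(-¼) = ½ ≈ 0.50000)
A(T) = -7 + (-5 + T)/(2*T) (A(T) = -7 + (T - 5)/(T + T) = -7 + (-5 + T)/((2*T)) = -7 + (-5 + T)*(1/(2*T)) = -7 + (-5 + T)/(2*T))
-564*A(v(Y)) = -282*(-5 - 13*6)/6 = -282*(-5 - 78)/6 = -282*(-83)/6 = -564*(-83/12) = 3901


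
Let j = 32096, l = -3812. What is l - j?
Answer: -35908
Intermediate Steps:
l - j = -3812 - 1*32096 = -3812 - 32096 = -35908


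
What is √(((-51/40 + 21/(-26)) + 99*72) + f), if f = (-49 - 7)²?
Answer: √693705610/260 ≈ 101.30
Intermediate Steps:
f = 3136 (f = (-56)² = 3136)
√(((-51/40 + 21/(-26)) + 99*72) + f) = √(((-51/40 + 21/(-26)) + 99*72) + 3136) = √(((-51*1/40 + 21*(-1/26)) + 7128) + 3136) = √(((-51/40 - 21/26) + 7128) + 3136) = √((-1083/520 + 7128) + 3136) = √(3705477/520 + 3136) = √(5336197/520) = √693705610/260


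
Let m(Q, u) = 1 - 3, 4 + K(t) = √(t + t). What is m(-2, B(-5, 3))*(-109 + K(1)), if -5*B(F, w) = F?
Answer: 226 - 2*√2 ≈ 223.17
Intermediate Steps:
K(t) = -4 + √2*√t (K(t) = -4 + √(t + t) = -4 + √(2*t) = -4 + √2*√t)
B(F, w) = -F/5
m(Q, u) = -2
m(-2, B(-5, 3))*(-109 + K(1)) = -2*(-109 + (-4 + √2*√1)) = -2*(-109 + (-4 + √2*1)) = -2*(-109 + (-4 + √2)) = -2*(-113 + √2) = 226 - 2*√2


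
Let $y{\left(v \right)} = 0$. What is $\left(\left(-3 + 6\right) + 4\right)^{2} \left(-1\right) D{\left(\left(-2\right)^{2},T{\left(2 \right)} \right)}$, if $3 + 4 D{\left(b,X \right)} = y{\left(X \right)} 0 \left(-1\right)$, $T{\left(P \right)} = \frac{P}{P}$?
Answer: $\frac{147}{4} \approx 36.75$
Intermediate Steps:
$T{\left(P \right)} = 1$
$D{\left(b,X \right)} = - \frac{3}{4}$ ($D{\left(b,X \right)} = - \frac{3}{4} + \frac{0 \cdot 0 \left(-1\right)}{4} = - \frac{3}{4} + \frac{0 \left(-1\right)}{4} = - \frac{3}{4} + \frac{1}{4} \cdot 0 = - \frac{3}{4} + 0 = - \frac{3}{4}$)
$\left(\left(-3 + 6\right) + 4\right)^{2} \left(-1\right) D{\left(\left(-2\right)^{2},T{\left(2 \right)} \right)} = \left(\left(-3 + 6\right) + 4\right)^{2} \left(-1\right) \left(- \frac{3}{4}\right) = \left(3 + 4\right)^{2} \left(-1\right) \left(- \frac{3}{4}\right) = 7^{2} \left(-1\right) \left(- \frac{3}{4}\right) = 49 \left(-1\right) \left(- \frac{3}{4}\right) = \left(-49\right) \left(- \frac{3}{4}\right) = \frac{147}{4}$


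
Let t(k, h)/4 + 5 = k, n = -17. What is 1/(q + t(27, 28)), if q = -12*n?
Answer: 1/292 ≈ 0.0034247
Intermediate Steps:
t(k, h) = -20 + 4*k
q = 204 (q = -12*(-17) = 204)
1/(q + t(27, 28)) = 1/(204 + (-20 + 4*27)) = 1/(204 + (-20 + 108)) = 1/(204 + 88) = 1/292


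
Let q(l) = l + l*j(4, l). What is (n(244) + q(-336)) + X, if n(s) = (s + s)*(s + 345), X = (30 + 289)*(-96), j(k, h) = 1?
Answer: 256136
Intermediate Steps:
X = -30624 (X = 319*(-96) = -30624)
q(l) = 2*l (q(l) = l + l*1 = l + l = 2*l)
n(s) = 2*s*(345 + s) (n(s) = (2*s)*(345 + s) = 2*s*(345 + s))
(n(244) + q(-336)) + X = (2*244*(345 + 244) + 2*(-336)) - 30624 = (2*244*589 - 672) - 30624 = (287432 - 672) - 30624 = 286760 - 30624 = 256136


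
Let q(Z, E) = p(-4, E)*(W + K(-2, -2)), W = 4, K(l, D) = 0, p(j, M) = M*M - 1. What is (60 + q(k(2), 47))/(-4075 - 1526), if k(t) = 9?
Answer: -2964/1867 ≈ -1.5876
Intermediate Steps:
p(j, M) = -1 + M² (p(j, M) = M² - 1 = -1 + M²)
q(Z, E) = -4 + 4*E² (q(Z, E) = (-1 + E²)*(4 + 0) = (-1 + E²)*4 = -4 + 4*E²)
(60 + q(k(2), 47))/(-4075 - 1526) = (60 + (-4 + 4*47²))/(-4075 - 1526) = (60 + (-4 + 4*2209))/(-5601) = (60 + (-4 + 8836))*(-1/5601) = (60 + 8832)*(-1/5601) = 8892*(-1/5601) = -2964/1867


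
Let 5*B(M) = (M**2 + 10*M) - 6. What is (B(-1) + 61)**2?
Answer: 3364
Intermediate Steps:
B(M) = -6/5 + 2*M + M**2/5 (B(M) = ((M**2 + 10*M) - 6)/5 = (-6 + M**2 + 10*M)/5 = -6/5 + 2*M + M**2/5)
(B(-1) + 61)**2 = ((-6/5 + 2*(-1) + (1/5)*(-1)**2) + 61)**2 = ((-6/5 - 2 + (1/5)*1) + 61)**2 = ((-6/5 - 2 + 1/5) + 61)**2 = (-3 + 61)**2 = 58**2 = 3364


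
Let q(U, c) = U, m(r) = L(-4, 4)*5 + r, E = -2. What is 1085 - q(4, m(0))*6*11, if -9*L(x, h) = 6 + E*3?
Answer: 821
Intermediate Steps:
L(x, h) = 0 (L(x, h) = -(6 - 2*3)/9 = -(6 - 6)/9 = -1/9*0 = 0)
m(r) = r (m(r) = 0*5 + r = 0 + r = r)
1085 - q(4, m(0))*6*11 = 1085 - 4*6*11 = 1085 - 24*11 = 1085 - 1*264 = 1085 - 264 = 821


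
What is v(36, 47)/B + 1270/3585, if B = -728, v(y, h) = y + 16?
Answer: 2839/10038 ≈ 0.28283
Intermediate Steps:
v(y, h) = 16 + y
v(36, 47)/B + 1270/3585 = (16 + 36)/(-728) + 1270/3585 = 52*(-1/728) + 1270*(1/3585) = -1/14 + 254/717 = 2839/10038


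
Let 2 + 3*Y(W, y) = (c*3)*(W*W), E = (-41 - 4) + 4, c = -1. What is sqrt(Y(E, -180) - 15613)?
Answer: 2*I*sqrt(38913)/3 ≈ 131.51*I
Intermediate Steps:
E = -41 (E = -45 + 4 = -41)
Y(W, y) = -2/3 - W**2 (Y(W, y) = -2/3 + ((-1*3)*(W*W))/3 = -2/3 + (-3*W**2)/3 = -2/3 - W**2)
sqrt(Y(E, -180) - 15613) = sqrt((-2/3 - 1*(-41)**2) - 15613) = sqrt((-2/3 - 1*1681) - 15613) = sqrt((-2/3 - 1681) - 15613) = sqrt(-5045/3 - 15613) = sqrt(-51884/3) = 2*I*sqrt(38913)/3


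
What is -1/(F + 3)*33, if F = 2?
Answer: -33/5 ≈ -6.6000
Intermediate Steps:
-1/(F + 3)*33 = -1/(2 + 3)*33 = -1/5*33 = -33/5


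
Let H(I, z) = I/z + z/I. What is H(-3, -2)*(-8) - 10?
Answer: -82/3 ≈ -27.333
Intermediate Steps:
H(-3, -2)*(-8) - 10 = (-3/(-2) - 2/(-3))*(-8) - 10 = (-3*(-½) - 2*(-⅓))*(-8) - 10 = (3/2 + ⅔)*(-8) - 10 = (13/6)*(-8) - 10 = -52/3 - 10 = -82/3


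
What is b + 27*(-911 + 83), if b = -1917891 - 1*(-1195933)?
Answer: -744314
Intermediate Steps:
b = -721958 (b = -1917891 + 1195933 = -721958)
b + 27*(-911 + 83) = -721958 + 27*(-911 + 83) = -721958 + 27*(-828) = -721958 - 22356 = -744314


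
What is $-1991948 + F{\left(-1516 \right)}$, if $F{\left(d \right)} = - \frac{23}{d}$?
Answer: $- \frac{3019793145}{1516} \approx -1.9919 \cdot 10^{6}$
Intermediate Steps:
$-1991948 + F{\left(-1516 \right)} = -1991948 - \frac{23}{-1516} = -1991948 - - \frac{23}{1516} = -1991948 + \frac{23}{1516} = - \frac{3019793145}{1516}$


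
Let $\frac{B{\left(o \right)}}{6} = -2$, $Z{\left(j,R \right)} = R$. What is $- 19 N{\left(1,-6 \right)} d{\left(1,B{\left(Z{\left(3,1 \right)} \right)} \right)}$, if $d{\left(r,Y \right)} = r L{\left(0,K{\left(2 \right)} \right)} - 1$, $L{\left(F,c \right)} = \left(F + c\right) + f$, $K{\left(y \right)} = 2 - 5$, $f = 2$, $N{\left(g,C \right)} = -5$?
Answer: $-190$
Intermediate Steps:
$B{\left(o \right)} = -12$ ($B{\left(o \right)} = 6 \left(-2\right) = -12$)
$K{\left(y \right)} = -3$
$L{\left(F,c \right)} = 2 + F + c$ ($L{\left(F,c \right)} = \left(F + c\right) + 2 = 2 + F + c$)
$d{\left(r,Y \right)} = -1 - r$ ($d{\left(r,Y \right)} = r \left(2 + 0 - 3\right) - 1 = r \left(-1\right) - 1 = - r - 1 = -1 - r$)
$- 19 N{\left(1,-6 \right)} d{\left(1,B{\left(Z{\left(3,1 \right)} \right)} \right)} = \left(-19\right) \left(-5\right) \left(-1 - 1\right) = 95 \left(-1 - 1\right) = 95 \left(-2\right) = -190$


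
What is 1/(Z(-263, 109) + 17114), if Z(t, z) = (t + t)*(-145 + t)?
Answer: 1/231722 ≈ 4.3155e-6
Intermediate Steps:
Z(t, z) = 2*t*(-145 + t) (Z(t, z) = (2*t)*(-145 + t) = 2*t*(-145 + t))
1/(Z(-263, 109) + 17114) = 1/(2*(-263)*(-145 - 263) + 17114) = 1/(2*(-263)*(-408) + 17114) = 1/(214608 + 17114) = 1/231722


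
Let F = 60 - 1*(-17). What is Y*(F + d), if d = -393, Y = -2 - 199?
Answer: 63516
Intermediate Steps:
Y = -201
F = 77 (F = 60 + 17 = 77)
Y*(F + d) = -201*(77 - 393) = -201*(-316) = 63516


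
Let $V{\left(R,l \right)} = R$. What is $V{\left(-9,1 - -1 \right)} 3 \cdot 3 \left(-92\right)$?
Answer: $7452$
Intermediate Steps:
$V{\left(-9,1 - -1 \right)} 3 \cdot 3 \left(-92\right) = - 9 \cdot 3 \cdot 3 \left(-92\right) = \left(-9\right) 9 \left(-92\right) = \left(-81\right) \left(-92\right) = 7452$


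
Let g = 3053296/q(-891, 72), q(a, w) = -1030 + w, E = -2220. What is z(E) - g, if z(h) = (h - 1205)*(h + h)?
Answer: 7285679648/479 ≈ 1.5210e+7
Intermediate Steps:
z(h) = 2*h*(-1205 + h) (z(h) = (-1205 + h)*(2*h) = 2*h*(-1205 + h))
g = -1526648/479 (g = 3053296/(-1030 + 72) = 3053296/(-958) = 3053296*(-1/958) = -1526648/479 ≈ -3187.2)
z(E) - g = 2*(-2220)*(-1205 - 2220) - 1*(-1526648/479) = 2*(-2220)*(-3425) + 1526648/479 = 15207000 + 1526648/479 = 7285679648/479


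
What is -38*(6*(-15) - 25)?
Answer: 4370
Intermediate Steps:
-38*(6*(-15) - 25) = -38*(-90 - 25) = -38*(-115) = 4370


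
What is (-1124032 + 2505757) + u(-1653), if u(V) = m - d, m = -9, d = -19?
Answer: 1381735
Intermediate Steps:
u(V) = 10 (u(V) = -9 - 1*(-19) = -9 + 19 = 10)
(-1124032 + 2505757) + u(-1653) = (-1124032 + 2505757) + 10 = 1381725 + 10 = 1381735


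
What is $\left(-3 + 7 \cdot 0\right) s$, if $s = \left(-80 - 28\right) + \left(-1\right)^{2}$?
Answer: $321$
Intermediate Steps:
$s = -107$ ($s = -108 + 1 = -107$)
$\left(-3 + 7 \cdot 0\right) s = \left(-3 + 7 \cdot 0\right) \left(-107\right) = \left(-3 + 0\right) \left(-107\right) = \left(-3\right) \left(-107\right) = 321$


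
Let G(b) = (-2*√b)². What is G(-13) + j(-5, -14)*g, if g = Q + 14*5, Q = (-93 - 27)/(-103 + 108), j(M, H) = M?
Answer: -282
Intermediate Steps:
G(b) = 4*b
Q = -24 (Q = -120/5 = -120*⅕ = -24)
g = 46 (g = -24 + 14*5 = -24 + 70 = 46)
G(-13) + j(-5, -14)*g = 4*(-13) - 5*46 = -52 - 230 = -282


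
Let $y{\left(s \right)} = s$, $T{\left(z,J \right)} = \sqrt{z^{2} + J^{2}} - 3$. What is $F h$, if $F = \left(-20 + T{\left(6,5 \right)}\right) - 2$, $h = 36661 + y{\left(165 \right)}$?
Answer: $-920650 + 36826 \sqrt{61} \approx -6.3303 \cdot 10^{5}$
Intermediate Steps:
$T{\left(z,J \right)} = -3 + \sqrt{J^{2} + z^{2}}$ ($T{\left(z,J \right)} = \sqrt{J^{2} + z^{2}} - 3 = -3 + \sqrt{J^{2} + z^{2}}$)
$h = 36826$ ($h = 36661 + 165 = 36826$)
$F = -25 + \sqrt{61}$ ($F = \left(-20 - \left(3 - \sqrt{5^{2} + 6^{2}}\right)\right) - 2 = \left(-20 - \left(3 - \sqrt{25 + 36}\right)\right) - 2 = \left(-20 - \left(3 - \sqrt{61}\right)\right) - 2 = \left(-23 + \sqrt{61}\right) - 2 = -25 + \sqrt{61} \approx -17.19$)
$F h = \left(-25 + \sqrt{61}\right) 36826 = -920650 + 36826 \sqrt{61}$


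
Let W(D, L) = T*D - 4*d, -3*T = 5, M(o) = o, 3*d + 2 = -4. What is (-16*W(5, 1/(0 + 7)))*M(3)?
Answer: 16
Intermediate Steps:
d = -2 (d = -2/3 + (1/3)*(-4) = -2/3 - 4/3 = -2)
T = -5/3 (T = -1/3*5 = -5/3 ≈ -1.6667)
W(D, L) = 8 - 5*D/3 (W(D, L) = -5*D/3 - 4*(-2) = -5*D/3 + 8 = 8 - 5*D/3)
(-16*W(5, 1/(0 + 7)))*M(3) = -16*(8 - 5/3*5)*3 = -16*(8 - 25/3)*3 = -16*(-1/3)*3 = (16/3)*3 = 16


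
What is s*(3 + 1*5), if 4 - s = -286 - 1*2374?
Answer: 21312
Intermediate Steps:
s = 2664 (s = 4 - (-286 - 1*2374) = 4 - (-286 - 2374) = 4 - 1*(-2660) = 4 + 2660 = 2664)
s*(3 + 1*5) = 2664*(3 + 1*5) = 2664*(3 + 5) = 2664*8 = 21312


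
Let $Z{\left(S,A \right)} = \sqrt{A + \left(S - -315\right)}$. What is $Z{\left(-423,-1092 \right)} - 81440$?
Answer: $-81440 + 20 i \sqrt{3} \approx -81440.0 + 34.641 i$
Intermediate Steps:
$Z{\left(S,A \right)} = \sqrt{315 + A + S}$ ($Z{\left(S,A \right)} = \sqrt{A + \left(S + 315\right)} = \sqrt{A + \left(315 + S\right)} = \sqrt{315 + A + S}$)
$Z{\left(-423,-1092 \right)} - 81440 = \sqrt{315 - 1092 - 423} - 81440 = \sqrt{-1200} - 81440 = 20 i \sqrt{3} - 81440 = -81440 + 20 i \sqrt{3}$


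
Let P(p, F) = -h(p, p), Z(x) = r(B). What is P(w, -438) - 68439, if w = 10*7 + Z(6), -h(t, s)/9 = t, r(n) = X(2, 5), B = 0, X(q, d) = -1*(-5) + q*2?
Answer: -67728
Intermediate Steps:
X(q, d) = 5 + 2*q
r(n) = 9 (r(n) = 5 + 2*2 = 5 + 4 = 9)
Z(x) = 9
h(t, s) = -9*t
w = 79 (w = 10*7 + 9 = 70 + 9 = 79)
P(p, F) = 9*p (P(p, F) = -(-9)*p = 9*p)
P(w, -438) - 68439 = 9*79 - 68439 = 711 - 68439 = -67728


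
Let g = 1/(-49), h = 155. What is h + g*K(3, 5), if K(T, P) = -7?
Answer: 1086/7 ≈ 155.14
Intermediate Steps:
g = -1/49 ≈ -0.020408
h + g*K(3, 5) = 155 - 1/49*(-7) = 155 + ⅐ = 1086/7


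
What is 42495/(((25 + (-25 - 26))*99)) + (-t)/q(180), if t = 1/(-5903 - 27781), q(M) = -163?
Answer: -12962136673/785140356 ≈ -16.509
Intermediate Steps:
t = -1/33684 (t = 1/(-33684) = -1/33684 ≈ -2.9688e-5)
42495/(((25 + (-25 - 26))*99)) + (-t)/q(180) = 42495/(((25 + (-25 - 26))*99)) - 1*(-1/33684)/(-163) = 42495/(((25 - 51)*99)) + (1/33684)*(-1/163) = 42495/((-26*99)) - 1/5490492 = 42495/(-2574) - 1/5490492 = 42495*(-1/2574) - 1/5490492 = -14165/858 - 1/5490492 = -12962136673/785140356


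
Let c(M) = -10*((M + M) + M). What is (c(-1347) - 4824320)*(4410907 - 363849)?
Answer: -19360761236780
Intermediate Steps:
c(M) = -30*M (c(M) = -10*(2*M + M) = -30*M)
(c(-1347) - 4824320)*(4410907 - 363849) = (-30*(-1347) - 4824320)*(4410907 - 363849) = (40410 - 4824320)*4047058 = -4783910*4047058 = -19360761236780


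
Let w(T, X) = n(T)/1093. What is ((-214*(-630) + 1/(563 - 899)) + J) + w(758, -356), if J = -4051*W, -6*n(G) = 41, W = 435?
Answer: -597646544909/367248 ≈ -1.6274e+6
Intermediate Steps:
n(G) = -41/6 (n(G) = -1/6*41 = -41/6)
w(T, X) = -41/6558 (w(T, X) = -41/6/1093 = -41/6*1/1093 = -41/6558)
J = -1762185 (J = -4051*435 = -1762185)
((-214*(-630) + 1/(563 - 899)) + J) + w(758, -356) = ((-214*(-630) + 1/(563 - 899)) - 1762185) - 41/6558 = ((134820 + 1/(-336)) - 1762185) - 41/6558 = ((134820 - 1/336) - 1762185) - 41/6558 = (45299519/336 - 1762185) - 41/6558 = -546794641/336 - 41/6558 = -597646544909/367248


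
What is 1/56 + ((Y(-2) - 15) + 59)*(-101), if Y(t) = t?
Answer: -237551/56 ≈ -4242.0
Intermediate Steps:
1/56 + ((Y(-2) - 15) + 59)*(-101) = 1/56 + ((-2 - 15) + 59)*(-101) = 1/56 + (-17 + 59)*(-101) = 1/56 + 42*(-101) = 1/56 - 4242 = -237551/56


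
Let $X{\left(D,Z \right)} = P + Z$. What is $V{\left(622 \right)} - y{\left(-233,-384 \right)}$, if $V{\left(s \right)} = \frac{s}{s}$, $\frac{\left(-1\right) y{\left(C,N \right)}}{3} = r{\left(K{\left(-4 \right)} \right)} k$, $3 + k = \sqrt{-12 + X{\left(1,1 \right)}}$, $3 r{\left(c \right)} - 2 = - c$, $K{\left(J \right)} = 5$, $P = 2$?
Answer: $10 - 9 i \approx 10.0 - 9.0 i$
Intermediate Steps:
$r{\left(c \right)} = \frac{2}{3} - \frac{c}{3}$ ($r{\left(c \right)} = \frac{2}{3} + \frac{\left(-1\right) c}{3} = \frac{2}{3} - \frac{c}{3}$)
$X{\left(D,Z \right)} = 2 + Z$
$k = -3 + 3 i$ ($k = -3 + \sqrt{-12 + \left(2 + 1\right)} = -3 + \sqrt{-12 + 3} = -3 + \sqrt{-9} = -3 + 3 i \approx -3.0 + 3.0 i$)
$y{\left(C,N \right)} = -9 + 9 i$ ($y{\left(C,N \right)} = - 3 \left(\frac{2}{3} - \frac{5}{3}\right) \left(-3 + 3 i\right) = - 3 \left(- (-3 + 3 i)\right) = - 3 \left(3 - 3 i\right) = -9 + 9 i$)
$V{\left(s \right)} = 1$
$V{\left(622 \right)} - y{\left(-233,-384 \right)} = 1 - \left(-9 + 9 i\right) = 1 + \left(9 - 9 i\right) = 10 - 9 i$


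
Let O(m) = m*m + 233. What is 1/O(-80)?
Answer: 1/6633 ≈ 0.00015076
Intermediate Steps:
O(m) = 233 + m**2 (O(m) = m**2 + 233 = 233 + m**2)
1/O(-80) = 1/(233 + (-80)**2) = 1/(233 + 6400) = 1/6633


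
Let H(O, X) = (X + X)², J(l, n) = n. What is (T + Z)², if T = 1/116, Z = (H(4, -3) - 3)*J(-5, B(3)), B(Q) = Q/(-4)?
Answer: 2059225/3364 ≈ 612.14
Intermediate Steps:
B(Q) = -Q/4 (B(Q) = Q*(-¼) = -Q/4)
H(O, X) = 4*X² (H(O, X) = (2*X)² = 4*X²)
Z = -99/4 (Z = (4*(-3)² - 3)*(-¼*3) = (4*9 - 3)*(-¾) = (36 - 3)*(-¾) = 33*(-¾) = -99/4 ≈ -24.750)
T = 1/116 ≈ 0.0086207
(T + Z)² = (1/116 - 99/4)² = (-1435/58)² = 2059225/3364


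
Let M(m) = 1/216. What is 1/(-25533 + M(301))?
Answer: -216/5515127 ≈ -3.9165e-5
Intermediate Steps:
M(m) = 1/216
1/(-25533 + M(301)) = 1/(-25533 + 1/216) = 1/(-5515127/216) = -216/5515127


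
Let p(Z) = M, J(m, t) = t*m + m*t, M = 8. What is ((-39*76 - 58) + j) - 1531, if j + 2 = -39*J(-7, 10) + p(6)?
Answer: 913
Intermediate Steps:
J(m, t) = 2*m*t (J(m, t) = m*t + m*t = 2*m*t)
p(Z) = 8
j = 5466 (j = -2 + (-78*(-7)*10 + 8) = -2 + (-39*(-140) + 8) = -2 + (5460 + 8) = -2 + 5468 = 5466)
((-39*76 - 58) + j) - 1531 = ((-39*76 - 58) + 5466) - 1531 = ((-2964 - 58) + 5466) - 1531 = (-3022 + 5466) - 1531 = 2444 - 1531 = 913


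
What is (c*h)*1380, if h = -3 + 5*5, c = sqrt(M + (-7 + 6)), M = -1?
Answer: 30360*I*sqrt(2) ≈ 42936.0*I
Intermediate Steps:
c = I*sqrt(2) (c = sqrt(-1 + (-7 + 6)) = sqrt(-1 - 1) = sqrt(-2) = I*sqrt(2) ≈ 1.4142*I)
h = 22 (h = -3 + 25 = 22)
(c*h)*1380 = ((I*sqrt(2))*22)*1380 = (22*I*sqrt(2))*1380 = 30360*I*sqrt(2)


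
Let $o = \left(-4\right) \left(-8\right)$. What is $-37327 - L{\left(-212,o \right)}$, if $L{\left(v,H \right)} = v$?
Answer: $-37115$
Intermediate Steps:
$o = 32$
$-37327 - L{\left(-212,o \right)} = -37327 - -212 = -37327 + 212 = -37115$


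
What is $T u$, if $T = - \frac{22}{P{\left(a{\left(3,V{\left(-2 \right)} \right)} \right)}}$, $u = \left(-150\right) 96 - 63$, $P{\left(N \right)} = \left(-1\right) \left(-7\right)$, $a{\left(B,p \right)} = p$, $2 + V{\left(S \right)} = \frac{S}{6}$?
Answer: $\frac{318186}{7} \approx 45455.0$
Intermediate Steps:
$V{\left(S \right)} = -2 + \frac{S}{6}$
$P{\left(N \right)} = 7$
$u = -14463$ ($u = -14400 - 63 = -14463$)
$T = - \frac{22}{7} \approx -3.1429$
$T u = \left(- \frac{22}{7}\right) \left(-14463\right) = \frac{318186}{7}$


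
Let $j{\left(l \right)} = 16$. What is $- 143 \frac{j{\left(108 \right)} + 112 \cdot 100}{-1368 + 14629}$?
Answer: $- \frac{1603888}{13261} \approx -120.95$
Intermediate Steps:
$- 143 \frac{j{\left(108 \right)} + 112 \cdot 100}{-1368 + 14629} = - 143 \frac{16 + 112 \cdot 100}{-1368 + 14629} = - 143 \frac{16 + 11200}{13261} = - 143 \cdot 11216 \cdot \frac{1}{13261} = \left(-143\right) \frac{11216}{13261} = - \frac{1603888}{13261}$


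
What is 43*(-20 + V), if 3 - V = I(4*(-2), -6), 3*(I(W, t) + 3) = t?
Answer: -516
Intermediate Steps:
I(W, t) = -3 + t/3
V = 8 (V = 3 - (-3 + (⅓)*(-6)) = 3 - (-3 - 2) = 3 - 1*(-5) = 3 + 5 = 8)
43*(-20 + V) = 43*(-20 + 8) = 43*(-12) = -516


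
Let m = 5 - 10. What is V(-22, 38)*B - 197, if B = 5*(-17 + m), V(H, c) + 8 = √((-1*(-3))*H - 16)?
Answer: 683 - 110*I*√82 ≈ 683.0 - 996.09*I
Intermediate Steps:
V(H, c) = -8 + √(-16 + 3*H) (V(H, c) = -8 + √((-1*(-3))*H - 16) = -8 + √(3*H - 16) = -8 + √(-16 + 3*H))
m = -5
B = -110 (B = 5*(-17 - 5) = 5*(-22) = -110)
V(-22, 38)*B - 197 = (-8 + √(-16 + 3*(-22)))*(-110) - 197 = (-8 + √(-16 - 66))*(-110) - 197 = (-8 + √(-82))*(-110) - 197 = (-8 + I*√82)*(-110) - 197 = (880 - 110*I*√82) - 197 = 683 - 110*I*√82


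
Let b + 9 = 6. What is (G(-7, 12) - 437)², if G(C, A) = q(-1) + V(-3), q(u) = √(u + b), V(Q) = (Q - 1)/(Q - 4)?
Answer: 9332829/49 - 12220*I/7 ≈ 1.9047e+5 - 1745.7*I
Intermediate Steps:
b = -3 (b = -9 + 6 = -3)
V(Q) = (-1 + Q)/(-4 + Q)
q(u) = √(-3 + u) (q(u) = √(u - 3) = √(-3 + u))
G(C, A) = 4/7 + 2*I (G(C, A) = √(-3 - 1) + (-1 - 3)/(-4 - 3) = √(-4) - 4/(-7) = 2*I - ⅐*(-4) = 2*I + 4/7 = 4/7 + 2*I)
(G(-7, 12) - 437)² = ((4/7 + 2*I) - 437)² = (-3055/7 + 2*I)²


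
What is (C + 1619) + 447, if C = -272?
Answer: 1794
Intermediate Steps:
(C + 1619) + 447 = (-272 + 1619) + 447 = 1347 + 447 = 1794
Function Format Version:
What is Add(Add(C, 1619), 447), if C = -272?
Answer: 1794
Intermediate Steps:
Add(Add(C, 1619), 447) = Add(Add(-272, 1619), 447) = Add(1347, 447) = 1794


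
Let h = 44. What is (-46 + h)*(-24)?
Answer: 48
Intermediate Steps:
(-46 + h)*(-24) = (-46 + 44)*(-24) = -2*(-24) = 48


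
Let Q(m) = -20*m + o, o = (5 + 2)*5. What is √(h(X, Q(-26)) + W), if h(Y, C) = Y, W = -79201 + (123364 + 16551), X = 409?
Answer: √61123 ≈ 247.23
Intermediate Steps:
o = 35 (o = 7*5 = 35)
Q(m) = 35 - 20*m (Q(m) = -20*m + 35 = 35 - 20*m)
W = 60714 (W = -79201 + 139915 = 60714)
√(h(X, Q(-26)) + W) = √(409 + 60714) = √61123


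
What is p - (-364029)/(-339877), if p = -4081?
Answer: -1387402066/339877 ≈ -4082.1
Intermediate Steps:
p - (-364029)/(-339877) = -4081 - (-364029)/(-339877) = -4081 - (-364029)*(-1)/339877 = -4081 - 1*364029/339877 = -4081 - 364029/339877 = -1387402066/339877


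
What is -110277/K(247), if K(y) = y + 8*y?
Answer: -12253/247 ≈ -49.607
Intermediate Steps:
K(y) = 9*y
-110277/K(247) = -110277/(9*247) = -110277/2223 = -110277*1/2223 = -12253/247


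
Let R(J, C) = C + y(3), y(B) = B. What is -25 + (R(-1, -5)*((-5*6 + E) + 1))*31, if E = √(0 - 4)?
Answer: 1773 - 124*I ≈ 1773.0 - 124.0*I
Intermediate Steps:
E = 2*I (E = √(-4) = 2*I ≈ 2.0*I)
R(J, C) = 3 + C (R(J, C) = C + 3 = 3 + C)
-25 + (R(-1, -5)*((-5*6 + E) + 1))*31 = -25 + ((3 - 5)*((-5*6 + 2*I) + 1))*31 = -25 - 2*((-30 + 2*I) + 1)*31 = -25 - 2*(-29 + 2*I)*31 = -25 + (58 - 4*I)*31 = -25 + (1798 - 124*I) = 1773 - 124*I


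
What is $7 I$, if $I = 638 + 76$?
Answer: $4998$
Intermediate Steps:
$I = 714$
$7 I = 7 \cdot 714 = 4998$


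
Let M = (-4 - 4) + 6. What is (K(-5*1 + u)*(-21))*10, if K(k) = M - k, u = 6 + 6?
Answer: 1890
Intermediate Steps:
u = 12
M = -2 (M = -8 + 6 = -2)
K(k) = -2 - k
(K(-5*1 + u)*(-21))*10 = ((-2 - (-5*1 + 12))*(-21))*10 = ((-2 - (-5 + 12))*(-21))*10 = ((-2 - 1*7)*(-21))*10 = ((-2 - 7)*(-21))*10 = -9*(-21)*10 = 189*10 = 1890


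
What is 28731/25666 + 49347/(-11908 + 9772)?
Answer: -200861781/9137096 ≈ -21.983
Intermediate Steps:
28731/25666 + 49347/(-11908 + 9772) = 28731*(1/25666) + 49347/(-2136) = 28731/25666 + 49347*(-1/2136) = 28731/25666 - 16449/712 = -200861781/9137096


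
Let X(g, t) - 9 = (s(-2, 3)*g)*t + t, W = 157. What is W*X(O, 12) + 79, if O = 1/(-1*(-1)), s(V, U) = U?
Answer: 9028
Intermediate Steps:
O = 1 (O = 1/1 = 1)
X(g, t) = 9 + t + 3*g*t (X(g, t) = 9 + ((3*g)*t + t) = 9 + (3*g*t + t) = 9 + (t + 3*g*t) = 9 + t + 3*g*t)
W*X(O, 12) + 79 = 157*(9 + 12 + 3*1*12) + 79 = 157*(9 + 12 + 36) + 79 = 157*57 + 79 = 8949 + 79 = 9028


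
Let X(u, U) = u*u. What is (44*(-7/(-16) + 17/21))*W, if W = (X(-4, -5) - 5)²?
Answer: 557689/84 ≈ 6639.2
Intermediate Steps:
X(u, U) = u²
W = 121 (W = ((-4)² - 5)² = (16 - 5)² = 11² = 121)
(44*(-7/(-16) + 17/21))*W = (44*(-7/(-16) + 17/21))*121 = (44*(-7*(-1/16) + 17*(1/21)))*121 = (44*(7/16 + 17/21))*121 = (44*(419/336))*121 = (4609/84)*121 = 557689/84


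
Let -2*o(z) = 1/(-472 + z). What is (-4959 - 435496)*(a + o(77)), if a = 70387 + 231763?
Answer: -21027189651591/158 ≈ -1.3308e+11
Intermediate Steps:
a = 302150
o(z) = -1/(2*(-472 + z))
(-4959 - 435496)*(a + o(77)) = (-4959 - 435496)*(302150 - 1/(-944 + 2*77)) = -440455*(302150 - 1/(-944 + 154)) = -440455*(302150 - 1/(-790)) = -440455*(302150 - 1*(-1/790)) = -440455*(302150 + 1/790) = -440455*238698501/790 = -21027189651591/158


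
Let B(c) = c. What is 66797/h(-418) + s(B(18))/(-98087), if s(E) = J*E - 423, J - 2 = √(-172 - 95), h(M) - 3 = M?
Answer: -6551756734/40706105 - 18*I*√267/98087 ≈ -160.95 - 0.0029986*I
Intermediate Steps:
h(M) = 3 + M
J = 2 + I*√267 (J = 2 + √(-172 - 95) = 2 + √(-267) = 2 + I*√267 ≈ 2.0 + 16.34*I)
s(E) = -423 + E*(2 + I*√267) (s(E) = (2 + I*√267)*E - 423 = E*(2 + I*√267) - 423 = -423 + E*(2 + I*√267))
66797/h(-418) + s(B(18))/(-98087) = 66797/(3 - 418) + (-423 + 18*(2 + I*√267))/(-98087) = 66797/(-415) + (-423 + (36 + 18*I*√267))*(-1/98087) = 66797*(-1/415) + (-387 + 18*I*√267)*(-1/98087) = -66797/415 + (387/98087 - 18*I*√267/98087) = -6551756734/40706105 - 18*I*√267/98087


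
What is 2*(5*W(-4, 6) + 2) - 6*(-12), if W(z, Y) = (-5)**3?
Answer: -1174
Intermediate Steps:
W(z, Y) = -125
2*(5*W(-4, 6) + 2) - 6*(-12) = 2*(5*(-125) + 2) - 6*(-12) = 2*(-625 + 2) + 72 = 2*(-623) + 72 = -1246 + 72 = -1174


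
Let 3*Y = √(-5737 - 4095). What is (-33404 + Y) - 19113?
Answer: -52517 + 2*I*√2458/3 ≈ -52517.0 + 33.052*I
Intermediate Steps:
Y = 2*I*√2458/3 (Y = √(-5737 - 4095)/3 = √(-9832)/3 = (2*I*√2458)/3 = 2*I*√2458/3 ≈ 33.052*I)
(-33404 + Y) - 19113 = (-33404 + 2*I*√2458/3) - 19113 = -52517 + 2*I*√2458/3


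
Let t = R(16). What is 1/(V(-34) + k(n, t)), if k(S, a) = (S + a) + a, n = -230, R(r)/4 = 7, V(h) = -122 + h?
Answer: -1/330 ≈ -0.0030303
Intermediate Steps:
R(r) = 28 (R(r) = 4*7 = 28)
t = 28
k(S, a) = S + 2*a
1/(V(-34) + k(n, t)) = 1/((-122 - 34) + (-230 + 2*28)) = 1/(-156 + (-230 + 56)) = 1/(-156 - 174) = 1/(-330) = -1/330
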